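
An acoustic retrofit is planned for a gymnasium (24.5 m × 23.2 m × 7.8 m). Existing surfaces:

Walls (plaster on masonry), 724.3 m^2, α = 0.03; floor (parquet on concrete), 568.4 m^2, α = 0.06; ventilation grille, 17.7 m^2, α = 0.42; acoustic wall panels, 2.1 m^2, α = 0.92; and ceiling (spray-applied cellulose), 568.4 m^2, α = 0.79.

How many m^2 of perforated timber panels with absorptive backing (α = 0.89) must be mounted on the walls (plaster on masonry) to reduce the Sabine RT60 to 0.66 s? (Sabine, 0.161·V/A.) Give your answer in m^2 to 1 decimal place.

Summing Sᵢαᵢ: 21.729 + 34.104 + 7.434 + 1.932 + 449.036 → A₁ = 514.235 sabins.
V = 4433.52 m³. Target absorption A₂ = 0.161 × 4433.52 / 0.66 = 1081.510 sabins.
ΔA needed = 1081.510 − 514.235 = 567.275 sabins.
Net gain per m^2: Δα = 0.89 − 0.03 = 0.86.
Panel area = 567.275 / 0.86 = 659.6 m^2.

659.6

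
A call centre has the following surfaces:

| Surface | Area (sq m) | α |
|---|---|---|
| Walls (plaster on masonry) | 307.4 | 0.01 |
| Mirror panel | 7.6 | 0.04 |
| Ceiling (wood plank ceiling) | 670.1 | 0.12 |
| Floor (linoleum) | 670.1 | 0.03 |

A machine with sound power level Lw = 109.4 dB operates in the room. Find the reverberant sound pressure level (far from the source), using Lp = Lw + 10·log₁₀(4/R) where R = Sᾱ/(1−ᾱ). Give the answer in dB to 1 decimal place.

95.0 dB

Σ(Sᵢαᵢ) = 307.4·0.01 + 7.6·0.04 + 670.1·0.12 + 670.1·0.03 = 103.893; total area S = 1655.2 sq m.
ᾱ = 103.893/1655.2 = 0.0628; R = Sᾱ/(1−ᾱ) = 103.893/(1−0.0628) = 110.855 sq m.
Lp = Lw + 10 log₁₀(4/R) = 109.4 -14.43 = 95.0 dB.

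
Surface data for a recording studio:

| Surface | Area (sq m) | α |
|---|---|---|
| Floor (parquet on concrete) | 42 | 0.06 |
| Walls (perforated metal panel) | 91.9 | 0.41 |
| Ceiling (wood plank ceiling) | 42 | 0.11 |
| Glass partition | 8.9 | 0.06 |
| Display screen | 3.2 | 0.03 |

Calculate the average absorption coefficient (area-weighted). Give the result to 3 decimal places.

Total surface area S = 188.0 sq m.
Σ(Sᵢαᵢ) = 42×0.06 + 91.9×0.41 + 42×0.11 + 8.9×0.06 + 3.2×0.03 = 45.449.
ᾱ = A/S = 0.242.

0.242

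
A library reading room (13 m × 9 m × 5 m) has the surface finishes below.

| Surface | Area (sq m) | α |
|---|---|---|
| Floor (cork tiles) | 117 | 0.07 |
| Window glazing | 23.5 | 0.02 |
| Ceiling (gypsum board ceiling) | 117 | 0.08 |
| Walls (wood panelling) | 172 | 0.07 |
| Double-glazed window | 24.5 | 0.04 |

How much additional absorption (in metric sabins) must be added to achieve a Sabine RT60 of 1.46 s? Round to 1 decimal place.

33.5 sabins

Equivalent absorption area: A₁ = 117×0.07 + 23.5×0.02 + 117×0.08 + 172×0.07 + 24.5×0.04 = 31.040 sq m.
For T = 1.46 s, need A₂ = 0.161·V/T = 0.161·585/1.46 = 64.510 sabins.
Additional absorption ΔA = 64.510 − 31.040 = 33.5 sabins.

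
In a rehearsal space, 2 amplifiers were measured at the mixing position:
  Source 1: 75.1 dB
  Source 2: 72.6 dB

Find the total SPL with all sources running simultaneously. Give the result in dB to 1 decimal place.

Sum in the linear (power) domain: Σ 10^(Lᵢ/10) = 10^(75.1/10) + 10^(72.6/10) = 5.056e+07.
Back to dB: 10·log₁₀ Σ = 77.0 dB.

77.0 dB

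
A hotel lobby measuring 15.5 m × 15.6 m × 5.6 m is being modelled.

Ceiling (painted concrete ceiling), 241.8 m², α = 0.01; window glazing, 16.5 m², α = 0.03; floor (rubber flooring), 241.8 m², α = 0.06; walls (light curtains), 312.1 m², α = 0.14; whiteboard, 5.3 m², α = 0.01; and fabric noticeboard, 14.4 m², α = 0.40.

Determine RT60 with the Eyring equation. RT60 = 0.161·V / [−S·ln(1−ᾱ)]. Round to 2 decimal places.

3.12 s

S = Σ Sᵢ = 831.9 m².
Σ(Sᵢαᵢ) = 241.8·0.01 + 16.5·0.03 + 241.8·0.06 + 312.1·0.14 + 5.3·0.01 + 14.4·0.40 = 66.928.
Mean coefficient ᾱ = A/S = 0.0805.
Eyring denominator: −S ln(1−ᾱ) = 69.817.
V = 15.5 × 15.6 × 5.6 = 1354.08 m³.
T = 0.161·V/[−S·ln(1−ᾱ)] = 0.161·1354.08/69.817 = 3.12 s.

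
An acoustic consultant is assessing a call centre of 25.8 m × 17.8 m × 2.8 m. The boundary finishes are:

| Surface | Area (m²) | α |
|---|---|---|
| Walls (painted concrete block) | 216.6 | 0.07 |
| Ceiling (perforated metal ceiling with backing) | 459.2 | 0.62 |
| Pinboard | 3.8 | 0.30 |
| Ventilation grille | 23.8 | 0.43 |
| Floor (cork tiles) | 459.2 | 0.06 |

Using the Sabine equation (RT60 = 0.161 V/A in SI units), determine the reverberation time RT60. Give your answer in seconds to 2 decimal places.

0.61 sec

A = Σ Sᵢαᵢ = 216.6×0.07 + 459.2×0.62 + 3.8×0.30 + 23.8×0.43 + 459.2×0.06 = 338.792 sabins.
Volume V = 25.8 × 17.8 × 2.8 = 1285.872 m³.
Sabine: RT60 = 0.161 × 1285.872 / 338.792 = 0.61 s.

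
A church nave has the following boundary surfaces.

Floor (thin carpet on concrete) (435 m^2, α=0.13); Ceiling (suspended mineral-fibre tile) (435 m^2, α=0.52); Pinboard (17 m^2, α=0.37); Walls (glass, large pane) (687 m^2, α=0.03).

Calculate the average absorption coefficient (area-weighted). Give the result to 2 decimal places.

0.20

S = Σ Sᵢ = 435 + 435 + 17 + 687 = 1574.0 m^2.
Σ(Sᵢαᵢ) = 435·0.13 + 435·0.52 + 17·0.37 + 687·0.03 = 309.650.
ᾱ = A/S = 0.20.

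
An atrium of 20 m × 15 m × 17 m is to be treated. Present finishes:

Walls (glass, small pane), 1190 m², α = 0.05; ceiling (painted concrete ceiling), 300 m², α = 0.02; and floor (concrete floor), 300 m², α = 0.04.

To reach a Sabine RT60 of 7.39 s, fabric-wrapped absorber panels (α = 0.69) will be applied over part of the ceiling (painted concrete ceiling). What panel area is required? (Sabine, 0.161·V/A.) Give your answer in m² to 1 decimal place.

A₁ = Σ Sᵢαᵢ = 1190·0.05 + 300·0.02 + 300·0.04 = 77.500 sabins.
Required A₂ = 0.161·5100/7.39 = 111.110 sabins.
Absorption to add: 111.110 − 77.500 = 33.610 sabins.
Net gain per m²: Δα = 0.69 − 0.02 = 0.67.
Panel area = 33.610 / 0.67 = 50.2 m².

50.2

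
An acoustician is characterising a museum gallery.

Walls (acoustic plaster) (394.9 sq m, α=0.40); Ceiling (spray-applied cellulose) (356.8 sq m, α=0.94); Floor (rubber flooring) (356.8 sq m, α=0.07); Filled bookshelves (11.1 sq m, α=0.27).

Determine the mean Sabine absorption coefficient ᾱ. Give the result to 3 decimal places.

0.466

S = Σ Sᵢ = 394.9 + 356.8 + 356.8 + 11.1 = 1119.6 sq m.
Weighted sum Σ Sα = 521.325.
ᾱ = A/S = 0.466.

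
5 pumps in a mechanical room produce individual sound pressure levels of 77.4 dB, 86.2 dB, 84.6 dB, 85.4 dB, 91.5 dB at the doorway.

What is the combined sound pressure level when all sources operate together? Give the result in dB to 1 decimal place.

Sum in the linear (power) domain: Σ 10^(Lᵢ/10) = 10^(77.4/10) + 10^(86.2/10) + 10^(84.6/10) + 10^(85.4/10) + 10^(91.5/10) = 2.52e+09.
Combined level = 10 log₁₀(2.52e+09) = 94.0 dB.

94.0 dB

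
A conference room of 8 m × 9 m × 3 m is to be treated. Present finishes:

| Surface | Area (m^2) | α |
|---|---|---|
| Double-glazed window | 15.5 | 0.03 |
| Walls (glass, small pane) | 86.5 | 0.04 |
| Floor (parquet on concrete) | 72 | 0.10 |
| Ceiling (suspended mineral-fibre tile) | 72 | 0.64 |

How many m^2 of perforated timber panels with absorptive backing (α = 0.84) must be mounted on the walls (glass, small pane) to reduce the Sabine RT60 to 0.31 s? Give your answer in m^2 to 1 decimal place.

Equivalent absorption area: A₁ = 15.5*0.03 + 86.5*0.04 + 72*0.10 + 72*0.64 = 57.205 m^2.
V = 216 m³. Target absorption A₂ = 0.161 × 216 / 0.31 = 112.181 sabins.
Absorption to add: 112.181 − 57.205 = 54.976 sabins.
Each m^2 of panel replacing the walls (glass, small pane) adds (0.84 − 0.04) = 0.80 sabins.
Area = ΔA/Δα = 54.976/0.80 = 68.7 m^2.

68.7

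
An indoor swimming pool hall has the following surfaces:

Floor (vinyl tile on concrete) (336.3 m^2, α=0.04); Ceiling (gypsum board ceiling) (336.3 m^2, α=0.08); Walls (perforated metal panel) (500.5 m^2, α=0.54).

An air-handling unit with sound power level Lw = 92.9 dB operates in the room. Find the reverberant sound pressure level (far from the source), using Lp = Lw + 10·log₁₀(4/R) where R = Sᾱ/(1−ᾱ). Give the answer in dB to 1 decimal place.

72.7 dB

A = 310.626 sabins; S = 1173.1 m^2.
ᾱ = 310.626/1173.1 = 0.2648; R = Sᾱ/(1−ᾱ) = 310.626/(1−0.2648) = 422.505 m^2.
Lp = 92.9 + 10·log₁₀(4/422.505) = 92.9 + (-20.24) = 72.7 dB.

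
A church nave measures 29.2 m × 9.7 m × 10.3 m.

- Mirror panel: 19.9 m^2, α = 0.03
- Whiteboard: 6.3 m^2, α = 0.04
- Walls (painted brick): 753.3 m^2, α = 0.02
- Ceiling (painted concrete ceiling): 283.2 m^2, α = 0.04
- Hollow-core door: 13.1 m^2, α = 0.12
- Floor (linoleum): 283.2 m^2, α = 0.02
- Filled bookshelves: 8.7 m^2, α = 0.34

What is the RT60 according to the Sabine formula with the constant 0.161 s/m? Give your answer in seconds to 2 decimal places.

Summing Sᵢαᵢ: 0.597 + 0.252 + 15.066 + 11.328 + 1.572 + 5.664 + 2.958 → A = 37.437 sabins.
V = 29.2·9.7·10.3 = 2917.372 m³.
RT60 = 0.161 · V / A = 0.161 × 2917.372 / 37.437 = 12.55 s.

12.55 sec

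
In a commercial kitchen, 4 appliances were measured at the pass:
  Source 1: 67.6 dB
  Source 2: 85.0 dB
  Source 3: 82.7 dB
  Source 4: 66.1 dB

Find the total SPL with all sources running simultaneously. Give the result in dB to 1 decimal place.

Converting to relative power and adding: 10^(67.6/10) + 10^(85.0/10) + 10^(82.7/10) + 10^(66.1/10) = 5.123e+08.
Back to dB: 10·log₁₀ Σ = 87.1 dB.

87.1 dB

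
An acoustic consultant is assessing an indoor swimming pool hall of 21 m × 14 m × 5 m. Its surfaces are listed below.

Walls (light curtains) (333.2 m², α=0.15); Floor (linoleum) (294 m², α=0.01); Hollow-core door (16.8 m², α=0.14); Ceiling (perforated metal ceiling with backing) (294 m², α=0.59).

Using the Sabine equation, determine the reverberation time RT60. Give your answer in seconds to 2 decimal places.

1.03 seconds

A = Σ Sᵢαᵢ = 333.2×0.15 + 294×0.01 + 16.8×0.14 + 294×0.59 = 228.732 sabins.
Room volume: 1470 m³.
T = 0.161 V/A = 0.161·1470/228.732 = 1.03 s.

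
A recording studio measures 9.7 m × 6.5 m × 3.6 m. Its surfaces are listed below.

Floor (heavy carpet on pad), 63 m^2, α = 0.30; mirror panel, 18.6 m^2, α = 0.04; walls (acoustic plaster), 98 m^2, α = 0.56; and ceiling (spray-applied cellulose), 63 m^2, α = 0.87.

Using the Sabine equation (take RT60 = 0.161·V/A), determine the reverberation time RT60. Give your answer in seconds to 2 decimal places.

0.28 sec

A = Σ Sᵢαᵢ = 63×0.30 + 18.6×0.04 + 98×0.56 + 63×0.87 = 129.334 sabins.
V = 9.7·6.5·3.6 = 226.98 m³.
RT60 = 0.161 · V / A = 0.161 × 226.98 / 129.334 = 0.28 s.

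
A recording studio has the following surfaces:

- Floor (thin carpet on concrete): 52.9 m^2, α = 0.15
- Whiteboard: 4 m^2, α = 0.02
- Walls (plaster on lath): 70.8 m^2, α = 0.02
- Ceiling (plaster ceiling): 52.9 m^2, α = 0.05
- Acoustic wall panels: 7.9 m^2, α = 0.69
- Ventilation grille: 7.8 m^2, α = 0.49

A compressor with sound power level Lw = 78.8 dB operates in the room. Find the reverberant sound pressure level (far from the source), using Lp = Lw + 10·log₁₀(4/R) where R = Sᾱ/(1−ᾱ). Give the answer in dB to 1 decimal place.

71.0 dB

Σ(Sᵢαᵢ) = 52.9×0.15 + 4×0.02 + 70.8×0.02 + 52.9×0.05 + 7.9×0.69 + 7.8×0.49 = 21.349; total area S = 196.3 m^2.
ᾱ = 0.1088, so room constant R = A/(1−ᾱ) = 23.955 m^2.
Lp = Lw + 10 log₁₀(4/R) = 78.8 -7.77 = 71.0 dB.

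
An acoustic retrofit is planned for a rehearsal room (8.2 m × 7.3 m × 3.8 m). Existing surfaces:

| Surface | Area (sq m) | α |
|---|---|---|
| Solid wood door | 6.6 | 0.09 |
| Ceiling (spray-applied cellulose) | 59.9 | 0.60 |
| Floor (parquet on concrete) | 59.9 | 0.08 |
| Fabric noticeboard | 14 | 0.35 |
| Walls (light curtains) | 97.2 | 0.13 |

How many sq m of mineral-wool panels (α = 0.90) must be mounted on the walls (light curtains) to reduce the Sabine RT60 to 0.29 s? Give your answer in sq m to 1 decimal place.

Equivalent absorption area: A₁ = 6.6*0.09 + 59.9*0.60 + 59.9*0.08 + 14*0.35 + 97.2*0.13 = 58.862 sq m.
Required A₂ = 0.161·227.468/0.29 = 126.284 sabins.
ΔA needed = 126.284 − 58.862 = 67.422 sabins.
Net gain per sq m: Δα = 0.90 − 0.13 = 0.77.
Panel area = 67.422 / 0.77 = 87.6 sq m.

87.6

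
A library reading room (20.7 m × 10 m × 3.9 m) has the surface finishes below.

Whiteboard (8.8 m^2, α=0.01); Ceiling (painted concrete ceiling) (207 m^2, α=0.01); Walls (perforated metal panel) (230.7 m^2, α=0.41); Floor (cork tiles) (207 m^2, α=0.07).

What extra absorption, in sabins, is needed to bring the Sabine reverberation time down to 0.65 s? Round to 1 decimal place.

88.7 sabins

Total absorption A₁ = 8.8·0.01 + 207·0.01 + 230.7·0.41 + 207·0.07
  = 0.088 + 2.070 + 94.587 + 14.490 = 111.235 m^2 sabins.
For T = 0.65 s, need A₂ = 0.161·V/T = 0.161·807.3/0.65 = 199.962 sabins.
ΔA = A₂ − A₁ = 199.962 − 111.235 = 88.7 sabins.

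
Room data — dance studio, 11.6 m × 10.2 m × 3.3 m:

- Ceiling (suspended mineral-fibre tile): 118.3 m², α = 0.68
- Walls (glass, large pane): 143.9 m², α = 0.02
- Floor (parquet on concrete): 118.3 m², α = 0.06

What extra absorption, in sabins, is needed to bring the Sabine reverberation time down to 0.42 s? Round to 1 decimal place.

Summing Sᵢαᵢ: 80.444 + 2.878 + 7.098 → A₁ = 90.420 sabins.
V = 390.456 m³. Required absorption A₂ = 0.161 × 390.456 / 0.42 = 149.675 sabins.
Additional absorption ΔA = 149.675 − 90.420 = 59.3 sabins.

59.3 sabins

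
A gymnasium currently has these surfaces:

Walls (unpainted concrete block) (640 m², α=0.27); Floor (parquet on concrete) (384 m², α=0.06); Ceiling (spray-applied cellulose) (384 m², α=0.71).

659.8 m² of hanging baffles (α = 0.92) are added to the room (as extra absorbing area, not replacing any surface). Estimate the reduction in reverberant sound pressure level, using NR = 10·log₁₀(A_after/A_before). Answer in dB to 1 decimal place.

A_before = Σ Sᵢαᵢ = 640·0.27 + 384·0.06 + 384·0.71 = 468.480 sabins.
Added absorption = 659.8 × 0.92 = 607.016 sabins.
A_after = 468.480 + 607.016 = 1075.496 sabins.
NR = 10·log₁₀(1075.496/468.480) = 3.6 dB.

3.6 dB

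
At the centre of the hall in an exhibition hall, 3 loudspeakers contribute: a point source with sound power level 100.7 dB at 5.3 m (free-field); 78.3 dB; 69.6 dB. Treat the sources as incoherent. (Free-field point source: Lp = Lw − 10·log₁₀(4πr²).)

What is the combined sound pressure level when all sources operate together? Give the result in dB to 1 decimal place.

80.4 dB

Source at 5.3 m: Lp = 100.7 − 10·log₁₀(4π·5.3²) = 100.7 − 10·log₁₀(352.989) = 75.2 dB.
Converting to relative power and adding: 10^(75.2/10) + 10^(78.3/10) + 10^(69.6/10) = 1.098e+08.
L_total = 10·log₁₀(1.098e+08) = 80.4 dB.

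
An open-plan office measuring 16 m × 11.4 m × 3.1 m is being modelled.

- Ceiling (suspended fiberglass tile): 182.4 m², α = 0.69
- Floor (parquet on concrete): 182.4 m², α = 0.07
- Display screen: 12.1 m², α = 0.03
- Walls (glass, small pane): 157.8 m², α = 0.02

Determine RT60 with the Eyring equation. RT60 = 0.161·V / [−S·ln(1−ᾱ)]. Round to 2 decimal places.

0.55 sec

S = Σ Sᵢ = 534.7 m².
Absorption A = 182.4·0.69 + 182.4·0.07 + 12.1·0.03 + 157.8·0.02 = 142.143 sabins.
ᾱ = 142.143 / 534.7 = 0.2658.
−S·ln(1−ᾱ) = −534.7 × ln(1 − 0.2658) = 165.208.
V = 16 × 11.4 × 3.1 = 565.44 m³.
RT60 = 0.161 × 565.44 / 165.208 = 0.55 s.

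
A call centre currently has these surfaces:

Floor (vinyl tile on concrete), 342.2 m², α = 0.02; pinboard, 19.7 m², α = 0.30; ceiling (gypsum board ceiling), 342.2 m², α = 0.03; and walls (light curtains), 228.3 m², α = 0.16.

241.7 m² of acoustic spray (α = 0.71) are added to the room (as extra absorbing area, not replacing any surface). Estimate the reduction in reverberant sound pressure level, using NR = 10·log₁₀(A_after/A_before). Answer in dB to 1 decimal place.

A_before = Σ Sᵢαᵢ = 342.2·0.02 + 19.7·0.30 + 342.2·0.03 + 228.3·0.16 = 59.548 sabins.
Added absorption = 241.7 × 0.71 = 171.607 sabins.
A_after = 59.548 + 171.607 = 231.155 sabins.
Reduction = 10 log₁₀(A_after/A_before) = 10 log₁₀(3.8818) = 5.9 dB.

5.9 dB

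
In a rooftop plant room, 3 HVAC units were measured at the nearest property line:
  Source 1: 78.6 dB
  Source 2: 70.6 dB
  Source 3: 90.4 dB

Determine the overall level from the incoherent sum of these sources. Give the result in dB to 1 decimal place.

90.7 dB

Σ 10^(Lᵢ/10) = 1.18e+09.
Combined level = 10 log₁₀(1.18e+09) = 90.7 dB.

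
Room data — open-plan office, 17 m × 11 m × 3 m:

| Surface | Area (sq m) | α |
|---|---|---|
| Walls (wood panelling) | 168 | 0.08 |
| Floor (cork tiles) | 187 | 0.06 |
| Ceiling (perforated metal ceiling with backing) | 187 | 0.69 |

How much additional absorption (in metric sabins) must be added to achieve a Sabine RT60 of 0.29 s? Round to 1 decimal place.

157.8 sabins

A₁ = Σ Sᵢαᵢ = 168×0.08 + 187×0.06 + 187×0.69 = 153.690 sabins.
Target A₂ = 0.161·561/0.29 = 311.452 sabins (V = 561 m³).
ΔA = A₂ − A₁ = 311.452 − 153.690 = 157.8 sabins.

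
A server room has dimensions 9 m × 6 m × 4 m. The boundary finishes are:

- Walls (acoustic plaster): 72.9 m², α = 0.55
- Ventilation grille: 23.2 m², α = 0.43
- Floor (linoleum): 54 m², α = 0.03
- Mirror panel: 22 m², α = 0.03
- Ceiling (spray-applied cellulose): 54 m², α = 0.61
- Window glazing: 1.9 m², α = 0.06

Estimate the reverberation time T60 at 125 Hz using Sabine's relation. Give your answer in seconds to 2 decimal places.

0.41 seconds

Summing Sᵢαᵢ: 40.095 + 9.976 + 1.620 + 0.660 + 32.940 + 0.114 → A = 85.405 sabins.
Room volume: 216 m³.
Sabine: RT60 = 0.161 × 216 / 85.405 = 0.41 s.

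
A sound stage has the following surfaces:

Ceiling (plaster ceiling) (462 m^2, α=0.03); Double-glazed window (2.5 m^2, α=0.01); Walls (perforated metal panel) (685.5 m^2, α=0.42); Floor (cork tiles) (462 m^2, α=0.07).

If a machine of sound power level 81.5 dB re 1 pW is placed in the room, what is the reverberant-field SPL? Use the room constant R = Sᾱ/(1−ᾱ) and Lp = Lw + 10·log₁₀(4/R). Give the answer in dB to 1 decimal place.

61.3 dB

Σ(Sᵢαᵢ) = 462·0.03 + 2.5·0.01 + 685.5·0.42 + 462·0.07 = 334.135; total area S = 1612.0 m^2.
ᾱ = 334.135/1612.0 = 0.2073; R = Sᾱ/(1−ᾱ) = 334.135/(1−0.2073) = 421.515 m^2.
Lp = Lw + 10 log₁₀(4/R) = 81.5 -20.23 = 61.3 dB.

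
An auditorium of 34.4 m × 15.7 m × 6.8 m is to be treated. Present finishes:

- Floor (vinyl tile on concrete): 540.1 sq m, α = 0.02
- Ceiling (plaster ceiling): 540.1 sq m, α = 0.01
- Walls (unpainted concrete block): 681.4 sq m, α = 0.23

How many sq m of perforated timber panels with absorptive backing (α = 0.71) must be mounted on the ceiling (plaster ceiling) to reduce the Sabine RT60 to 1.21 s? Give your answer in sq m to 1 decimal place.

451.1

A₁ = Σ Sᵢαᵢ = 540.1*0.02 + 540.1*0.01 + 681.4*0.23 = 172.925 sabins.
V = 3672.544 m³. Target absorption A₂ = 0.161 × 3672.544 / 1.21 = 488.661 sabins.
Absorption to add: 488.661 − 172.925 = 315.736 sabins.
Net gain per sq m: Δα = 0.71 − 0.01 = 0.70.
Panel area = 315.736 / 0.70 = 451.1 sq m.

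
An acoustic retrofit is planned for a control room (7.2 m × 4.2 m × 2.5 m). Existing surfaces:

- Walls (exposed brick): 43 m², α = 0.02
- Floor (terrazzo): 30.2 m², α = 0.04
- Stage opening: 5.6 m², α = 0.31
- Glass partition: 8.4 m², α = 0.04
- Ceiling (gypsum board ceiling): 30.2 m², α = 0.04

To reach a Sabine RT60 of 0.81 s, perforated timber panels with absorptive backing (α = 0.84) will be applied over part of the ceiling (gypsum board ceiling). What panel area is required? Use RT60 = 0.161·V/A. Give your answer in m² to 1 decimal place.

Equivalent absorption area: A₁ = 43×0.02 + 30.2×0.04 + 5.6×0.31 + 8.4×0.04 + 30.2×0.04 = 5.348 m².
Required A₂ = 0.161·75.6/0.81 = 15.027 sabins.
ΔA needed = 15.027 − 5.348 = 9.679 sabins.
Net gain per m²: Δα = 0.84 − 0.04 = 0.80.
Area = ΔA/Δα = 9.679/0.80 = 12.1 m².

12.1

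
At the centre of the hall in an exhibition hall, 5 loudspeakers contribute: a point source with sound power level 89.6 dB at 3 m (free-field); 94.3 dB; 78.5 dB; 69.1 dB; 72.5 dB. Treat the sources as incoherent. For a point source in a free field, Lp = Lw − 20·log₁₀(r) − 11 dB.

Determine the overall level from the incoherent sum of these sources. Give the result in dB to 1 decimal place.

Source at 3 m: Lp = 89.6 − 20·log₁₀(3) − 11 = 69.1 dB.
Converting to relative power and adding: 10^(69.1/10) + 10^(94.3/10) + 10^(78.5/10) + 10^(69.1/10) + 10^(72.5/10) = 2.796e+09.
Combined level = 10 log₁₀(2.796e+09) = 94.5 dB.

94.5 dB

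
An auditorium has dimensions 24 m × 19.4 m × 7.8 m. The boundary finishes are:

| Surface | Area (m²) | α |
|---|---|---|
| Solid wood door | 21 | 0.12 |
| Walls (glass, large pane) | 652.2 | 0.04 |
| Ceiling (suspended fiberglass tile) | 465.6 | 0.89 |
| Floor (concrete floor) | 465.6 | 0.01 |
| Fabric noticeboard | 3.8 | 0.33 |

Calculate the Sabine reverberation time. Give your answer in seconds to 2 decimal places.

1.30 s

Summing Sᵢαᵢ: 2.520 + 26.088 + 414.384 + 4.656 + 1.254 → A = 448.902 sabins.
V = 24·19.4·7.8 = 3631.68 m³.
Sabine: RT60 = 0.161 × 3631.68 / 448.902 = 1.30 s.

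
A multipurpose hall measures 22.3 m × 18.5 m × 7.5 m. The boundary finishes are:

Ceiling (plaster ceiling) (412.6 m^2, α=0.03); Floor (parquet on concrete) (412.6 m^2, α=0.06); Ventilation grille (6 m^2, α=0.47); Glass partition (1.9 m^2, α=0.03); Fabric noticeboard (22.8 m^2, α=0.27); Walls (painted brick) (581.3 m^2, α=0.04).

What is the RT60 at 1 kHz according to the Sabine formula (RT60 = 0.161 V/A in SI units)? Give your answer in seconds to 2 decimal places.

7.18 sec

Equivalent absorption area: A = 412.6*0.03 + 412.6*0.06 + 6*0.47 + 1.9*0.03 + 22.8*0.27 + 581.3*0.04 = 69.419 m^2.
Room volume: 3094.125 m³.
T = 0.161 V/A = 0.161·3094.125/69.419 = 7.18 s.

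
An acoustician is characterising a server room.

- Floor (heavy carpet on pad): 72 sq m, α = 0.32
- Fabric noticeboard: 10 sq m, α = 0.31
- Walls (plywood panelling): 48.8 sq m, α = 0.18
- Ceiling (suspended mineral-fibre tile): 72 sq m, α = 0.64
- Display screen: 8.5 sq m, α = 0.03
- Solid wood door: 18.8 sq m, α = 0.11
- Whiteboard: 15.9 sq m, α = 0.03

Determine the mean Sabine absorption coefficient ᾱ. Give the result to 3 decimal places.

0.341

Total surface area S = 246.0 sq m.
A = 72·0.32 + 10·0.31 + 48.8·0.18 + 72·0.64 + 8.5·0.03 + 18.8·0.11 + 15.9·0.03 = 83.804 sabins.
ᾱ = A/S = 0.341.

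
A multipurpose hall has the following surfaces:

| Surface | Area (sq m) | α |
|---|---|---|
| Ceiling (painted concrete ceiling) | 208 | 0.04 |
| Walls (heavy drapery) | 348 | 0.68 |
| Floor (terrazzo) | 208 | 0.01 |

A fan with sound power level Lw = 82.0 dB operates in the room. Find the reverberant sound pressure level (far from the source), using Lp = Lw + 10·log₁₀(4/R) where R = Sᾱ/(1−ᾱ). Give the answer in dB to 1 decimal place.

62.4 dB

Σ(Sᵢαᵢ) = 208×0.04 + 348×0.68 + 208×0.01 = 247.040; total area S = 764.0 sq m.
ᾱ = 247.040/764.0 = 0.3234; R = Sᾱ/(1−ᾱ) = 247.040/(1−0.3234) = 365.120 sq m.
Lp = Lw + 10 log₁₀(4/R) = 82.0 -19.60 = 62.4 dB.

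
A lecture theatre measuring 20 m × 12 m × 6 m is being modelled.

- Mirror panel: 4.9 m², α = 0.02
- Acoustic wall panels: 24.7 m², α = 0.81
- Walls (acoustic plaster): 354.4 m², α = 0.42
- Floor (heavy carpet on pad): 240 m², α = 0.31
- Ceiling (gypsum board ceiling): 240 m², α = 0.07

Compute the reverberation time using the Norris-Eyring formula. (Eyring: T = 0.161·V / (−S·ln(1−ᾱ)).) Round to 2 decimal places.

0.75 sec

S = Σ Sᵢ = 864.0 m².
Absorption A = 4.9·0.02 + 24.7·0.81 + 354.4·0.42 + 240·0.31 + 240·0.07 = 260.153 sabins.
ᾱ = 260.153 / 864.0 = 0.3011.
Eyring denominator: −S ln(1−ᾱ) = 309.526.
V = 20 × 12 × 6 = 1440 m³.
T = 0.161·V/[−S·ln(1−ᾱ)] = 0.161·1440/309.526 = 0.75 s.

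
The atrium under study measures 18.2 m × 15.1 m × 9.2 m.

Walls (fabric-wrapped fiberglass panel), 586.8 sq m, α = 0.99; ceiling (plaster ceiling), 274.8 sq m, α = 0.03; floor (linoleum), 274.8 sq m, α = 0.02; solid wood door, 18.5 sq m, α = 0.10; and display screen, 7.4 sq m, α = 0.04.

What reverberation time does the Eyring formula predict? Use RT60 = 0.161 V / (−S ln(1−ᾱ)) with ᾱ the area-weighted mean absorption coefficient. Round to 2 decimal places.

0.49 s

Total surface area S = 586.8 + 274.8 + 274.8 + 18.5 + 7.4 = 1162.3 sq m.
Σ(Sᵢαᵢ) = 586.8×0.99 + 274.8×0.03 + 274.8×0.02 + 18.5×0.10 + 7.4×0.04 = 596.818.
ᾱ = 596.818 / 1162.3 = 0.5135.
Eyring denominator: −S ln(1−ᾱ) = 837.459.
V = 18.2 × 15.1 × 9.2 = 2528.344 m³.
RT60 = 0.161 × 2528.344 / 837.459 = 0.49 s.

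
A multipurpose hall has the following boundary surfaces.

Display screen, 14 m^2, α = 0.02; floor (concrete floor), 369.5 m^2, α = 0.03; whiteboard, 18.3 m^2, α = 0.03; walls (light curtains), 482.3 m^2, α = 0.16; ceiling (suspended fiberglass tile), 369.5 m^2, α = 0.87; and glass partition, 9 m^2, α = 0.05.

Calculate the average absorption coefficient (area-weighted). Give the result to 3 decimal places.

0.326

S = Σ Sᵢ = 14 + 369.5 + 18.3 + 482.3 + 369.5 + 9 = 1262.6 m^2.
A = 14*0.02 + 369.5*0.03 + 18.3*0.03 + 482.3*0.16 + 369.5*0.87 + 9*0.05 = 410.997 sabins.
ᾱ = 410.997 / 1262.6 = 0.326.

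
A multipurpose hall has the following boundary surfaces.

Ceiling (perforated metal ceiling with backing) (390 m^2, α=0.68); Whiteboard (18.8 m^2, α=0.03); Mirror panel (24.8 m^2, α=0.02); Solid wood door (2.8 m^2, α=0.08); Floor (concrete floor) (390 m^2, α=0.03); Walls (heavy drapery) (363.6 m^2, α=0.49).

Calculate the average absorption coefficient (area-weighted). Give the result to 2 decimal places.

S = Σ Sᵢ = 390 + 18.8 + 24.8 + 2.8 + 390 + 363.6 = 1190.0 m^2.
Weighted sum Σ Sα = 456.348.
ᾱ = A/S = 0.38.

0.38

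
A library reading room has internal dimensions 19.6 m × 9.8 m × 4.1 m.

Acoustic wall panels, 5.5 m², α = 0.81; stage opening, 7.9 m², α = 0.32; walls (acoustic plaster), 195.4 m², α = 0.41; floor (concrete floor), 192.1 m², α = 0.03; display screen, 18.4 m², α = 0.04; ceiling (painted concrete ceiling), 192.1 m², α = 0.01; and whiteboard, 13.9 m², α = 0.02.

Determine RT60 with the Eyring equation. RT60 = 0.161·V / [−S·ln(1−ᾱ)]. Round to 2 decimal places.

1.22 seconds

S = Σ Sᵢ = 625.3 m².
Σ(Sᵢαᵢ) = 5.5×0.81 + 7.9×0.32 + 195.4×0.41 + 192.1×0.03 + 18.4×0.04 + 192.1×0.01 + 13.9×0.02 = 95.795.
Mean coefficient ᾱ = A/S = 0.1532.
−S·ln(1−ᾱ) = −625.3 × ln(1 − 0.1532) = 103.982.
V = 19.6 × 9.8 × 4.1 = 787.528 m³.
T = 0.161·V/[−S·ln(1−ᾱ)] = 0.161·787.528/103.982 = 1.22 s.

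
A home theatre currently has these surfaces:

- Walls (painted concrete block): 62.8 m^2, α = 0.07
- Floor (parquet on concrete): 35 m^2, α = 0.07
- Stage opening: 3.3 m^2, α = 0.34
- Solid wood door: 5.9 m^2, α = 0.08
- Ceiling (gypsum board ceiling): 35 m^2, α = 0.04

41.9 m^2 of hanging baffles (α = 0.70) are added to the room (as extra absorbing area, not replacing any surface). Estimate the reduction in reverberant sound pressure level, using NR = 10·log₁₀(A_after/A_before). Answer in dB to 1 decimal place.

6.0 dB

Equivalent absorption area: A_before = 62.8*0.07 + 35*0.07 + 3.3*0.34 + 5.9*0.08 + 35*0.04 = 9.840 m^2.
Treatment contributes 41.9·0.70 = 29.330 sabins.
A_after = 9.840 + 29.330 = 39.170 sabins.
Reduction = 10 log₁₀(A_after/A_before) = 10 log₁₀(3.9807) = 6.0 dB.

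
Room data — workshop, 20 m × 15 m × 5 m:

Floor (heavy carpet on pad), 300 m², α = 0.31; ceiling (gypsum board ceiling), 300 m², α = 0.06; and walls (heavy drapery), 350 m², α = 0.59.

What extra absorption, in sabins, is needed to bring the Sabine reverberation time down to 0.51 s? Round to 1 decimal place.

156.0 sabins

Equivalent absorption area: A₁ = 300·0.31 + 300·0.06 + 350·0.59 = 317.500 m².
For T = 0.51 s, need A₂ = 0.161·V/T = 0.161·1500/0.51 = 473.529 sabins.
Shortfall: 473.529 − 317.500 = 156.0 sabins.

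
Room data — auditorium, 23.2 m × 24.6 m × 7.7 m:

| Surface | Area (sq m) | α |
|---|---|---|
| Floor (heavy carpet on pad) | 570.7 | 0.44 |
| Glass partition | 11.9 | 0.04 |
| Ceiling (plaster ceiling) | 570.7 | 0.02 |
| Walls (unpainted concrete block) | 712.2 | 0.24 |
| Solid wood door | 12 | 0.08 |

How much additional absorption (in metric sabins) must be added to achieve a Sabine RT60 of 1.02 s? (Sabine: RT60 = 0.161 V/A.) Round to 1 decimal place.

A₁ = Σ Sᵢαᵢ = 570.7·0.44 + 11.9·0.04 + 570.7·0.02 + 712.2·0.24 + 12·0.08 = 434.886 sabins.
V = 4394.544 m³. Required absorption A₂ = 0.161 × 4394.544 / 1.02 = 693.649 sabins.
Additional absorption ΔA = 693.649 − 434.886 = 258.8 sabins.

258.8 sabins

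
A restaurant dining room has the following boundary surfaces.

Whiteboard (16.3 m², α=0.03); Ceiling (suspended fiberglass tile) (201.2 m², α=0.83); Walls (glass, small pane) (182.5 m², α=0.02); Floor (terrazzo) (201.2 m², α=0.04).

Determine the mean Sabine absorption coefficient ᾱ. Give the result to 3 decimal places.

Total surface area S = 601.2 m².
Weighted sum Σ Sα = 179.183.
ᾱ = 179.183 / 601.2 = 0.298.

0.298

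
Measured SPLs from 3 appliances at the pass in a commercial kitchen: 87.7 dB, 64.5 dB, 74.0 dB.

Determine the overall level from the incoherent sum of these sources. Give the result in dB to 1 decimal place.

87.9 dB

Σ 10^(Lᵢ/10) = 6.168e+08.
L_total = 10·log₁₀(6.168e+08) = 87.9 dB.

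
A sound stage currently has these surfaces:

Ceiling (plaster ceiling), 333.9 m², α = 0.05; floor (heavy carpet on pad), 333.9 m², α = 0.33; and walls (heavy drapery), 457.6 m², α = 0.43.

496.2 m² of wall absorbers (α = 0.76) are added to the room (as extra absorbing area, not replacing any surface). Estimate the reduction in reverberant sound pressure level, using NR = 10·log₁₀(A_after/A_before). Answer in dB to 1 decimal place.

3.4 dB

Summing Sᵢαᵢ: 16.695 + 110.187 + 196.768 → A_before = 323.650 sabins.
Treatment contributes 496.2·0.76 = 377.112 sabins.
New total A_after = 700.762 sabins.
NR = 10·log₁₀(700.762/323.650) = 3.4 dB.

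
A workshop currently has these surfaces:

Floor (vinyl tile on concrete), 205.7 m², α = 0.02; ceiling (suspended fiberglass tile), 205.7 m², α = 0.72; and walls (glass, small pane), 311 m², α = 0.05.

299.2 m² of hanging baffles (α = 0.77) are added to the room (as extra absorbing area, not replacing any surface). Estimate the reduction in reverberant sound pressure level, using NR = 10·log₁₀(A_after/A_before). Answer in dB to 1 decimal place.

3.8 dB

A_before = Σ Sᵢαᵢ = 205.7·0.02 + 205.7·0.72 + 311·0.05 = 167.768 sabins.
Added absorption = 299.2 × 0.77 = 230.384 sabins.
New total A_after = 398.152 sabins.
NR = 10·log₁₀(398.152/167.768) = 3.8 dB.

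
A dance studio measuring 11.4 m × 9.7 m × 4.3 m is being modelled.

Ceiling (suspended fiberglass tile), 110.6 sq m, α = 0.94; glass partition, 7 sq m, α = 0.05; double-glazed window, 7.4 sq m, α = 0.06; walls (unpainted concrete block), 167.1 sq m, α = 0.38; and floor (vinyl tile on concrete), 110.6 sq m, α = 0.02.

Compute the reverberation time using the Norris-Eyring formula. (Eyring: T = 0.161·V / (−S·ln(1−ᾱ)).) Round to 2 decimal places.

0.35 s

S = Σ Sᵢ = 402.7 sq m.
Σ(Sᵢαᵢ) = 110.6·0.94 + 7·0.05 + 7.4·0.06 + 167.1·0.38 + 110.6·0.02 = 170.468.
Mean coefficient ᾱ = A/S = 0.4233.
−S·ln(1−ᾱ) = −402.7 × ln(1 − 0.4233) = 221.659.
V = 11.4 × 9.7 × 4.3 = 475.494 m³.
RT60 = 0.161 × 475.494 / 221.659 = 0.35 s.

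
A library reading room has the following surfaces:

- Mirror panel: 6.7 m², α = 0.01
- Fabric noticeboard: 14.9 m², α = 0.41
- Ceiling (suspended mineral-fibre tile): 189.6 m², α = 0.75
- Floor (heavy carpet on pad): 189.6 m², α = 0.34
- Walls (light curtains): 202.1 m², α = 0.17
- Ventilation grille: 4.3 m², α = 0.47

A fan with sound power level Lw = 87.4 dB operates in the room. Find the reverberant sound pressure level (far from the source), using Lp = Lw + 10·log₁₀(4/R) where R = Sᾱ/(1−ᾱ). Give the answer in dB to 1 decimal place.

A = 249.218 sabins; S = 607.2 m².
ᾱ = 0.4104, so room constant R = A/(1−ᾱ) = 422.690 m².
Lp = 87.4 + 10·log₁₀(4/422.690) = 87.4 + (-20.24) = 67.2 dB.

67.2 dB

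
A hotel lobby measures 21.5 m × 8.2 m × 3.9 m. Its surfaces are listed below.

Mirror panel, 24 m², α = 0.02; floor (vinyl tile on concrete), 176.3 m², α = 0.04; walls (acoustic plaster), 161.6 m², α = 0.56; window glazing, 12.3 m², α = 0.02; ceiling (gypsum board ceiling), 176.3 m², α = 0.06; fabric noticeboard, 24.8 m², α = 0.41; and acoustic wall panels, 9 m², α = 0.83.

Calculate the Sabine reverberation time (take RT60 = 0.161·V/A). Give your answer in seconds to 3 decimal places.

0.875 seconds

Summing Sᵢαᵢ: 0.480 + 7.052 + 90.496 + 0.246 + 10.578 + 10.168 + 7.470 → A = 126.490 sabins.
Volume V = 21.5 × 8.2 × 3.9 = 687.57 m³.
Sabine: RT60 = 0.161 × 687.57 / 126.490 = 0.875 s.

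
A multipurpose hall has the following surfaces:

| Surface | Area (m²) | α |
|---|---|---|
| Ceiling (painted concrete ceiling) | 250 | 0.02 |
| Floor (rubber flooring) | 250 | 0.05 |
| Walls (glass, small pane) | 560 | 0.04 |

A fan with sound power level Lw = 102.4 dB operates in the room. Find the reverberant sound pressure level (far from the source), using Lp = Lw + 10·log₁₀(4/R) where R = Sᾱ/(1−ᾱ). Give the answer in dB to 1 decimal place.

92.2 dB

Σ(Sᵢαᵢ) = 250×0.02 + 250×0.05 + 560×0.04 = 39.900; total area S = 1060.0 m².
ᾱ = 39.900/1060.0 = 0.0376; R = Sᾱ/(1−ᾱ) = 39.900/(1−0.0376) = 41.459 m².
Lp = 102.4 + 10·log₁₀(4/41.459) = 102.4 + (-10.16) = 92.2 dB.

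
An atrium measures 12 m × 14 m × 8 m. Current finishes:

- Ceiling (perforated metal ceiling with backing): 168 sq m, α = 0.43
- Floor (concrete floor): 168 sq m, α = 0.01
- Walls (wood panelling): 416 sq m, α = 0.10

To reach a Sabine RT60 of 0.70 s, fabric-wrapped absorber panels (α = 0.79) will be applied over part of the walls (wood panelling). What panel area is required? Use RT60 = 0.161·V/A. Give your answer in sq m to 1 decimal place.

280.6

A₁ = Σ Sᵢαᵢ = 168·0.43 + 168·0.01 + 416·0.10 = 115.520 sabins.
Required A₂ = 0.161·1344/0.70 = 309.120 sabins.
Absorption to add: 309.120 − 115.520 = 193.600 sabins.
Each sq m of panel replacing the walls (wood panelling) adds (0.79 − 0.10) = 0.69 sabins.
Area = ΔA/Δα = 193.600/0.69 = 280.6 sq m.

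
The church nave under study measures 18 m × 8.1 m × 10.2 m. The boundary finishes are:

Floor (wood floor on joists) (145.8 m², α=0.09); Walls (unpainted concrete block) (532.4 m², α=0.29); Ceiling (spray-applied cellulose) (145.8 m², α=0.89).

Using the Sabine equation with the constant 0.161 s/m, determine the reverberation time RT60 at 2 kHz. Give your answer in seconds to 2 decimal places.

0.81 sec

A = Σ Sᵢαᵢ = 145.8*0.09 + 532.4*0.29 + 145.8*0.89 = 297.280 sabins.
V = 18·8.1·10.2 = 1487.16 m³.
T = 0.161 V/A = 0.161·1487.16/297.280 = 0.81 s.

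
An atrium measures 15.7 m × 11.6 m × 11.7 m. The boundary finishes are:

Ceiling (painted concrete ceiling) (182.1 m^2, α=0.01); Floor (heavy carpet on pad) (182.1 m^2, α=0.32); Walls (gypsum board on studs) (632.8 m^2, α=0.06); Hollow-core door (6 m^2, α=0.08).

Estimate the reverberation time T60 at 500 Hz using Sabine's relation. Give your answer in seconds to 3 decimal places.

3.481 s

A = Σ Sᵢαᵢ = 182.1·0.01 + 182.1·0.32 + 632.8·0.06 + 6·0.08 = 98.541 sabins.
Room volume: 2130.804 m³.
Sabine: RT60 = 0.161 × 2130.804 / 98.541 = 3.481 s.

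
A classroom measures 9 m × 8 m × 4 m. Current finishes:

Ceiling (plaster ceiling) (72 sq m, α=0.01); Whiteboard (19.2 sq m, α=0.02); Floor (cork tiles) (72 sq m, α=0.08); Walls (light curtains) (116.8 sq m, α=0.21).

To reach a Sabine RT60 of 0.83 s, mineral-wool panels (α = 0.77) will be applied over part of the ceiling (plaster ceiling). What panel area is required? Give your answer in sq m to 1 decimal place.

32.2

A₁ = Σ Sᵢαᵢ = 72*0.01 + 19.2*0.02 + 72*0.08 + 116.8*0.21 = 31.392 sabins.
Required A₂ = 0.161·288/0.83 = 55.865 sabins.
Absorption to add: 55.865 − 31.392 = 24.473 sabins.
Net gain per sq m: Δα = 0.77 − 0.01 = 0.76.
Area = ΔA/Δα = 24.473/0.76 = 32.2 sq m.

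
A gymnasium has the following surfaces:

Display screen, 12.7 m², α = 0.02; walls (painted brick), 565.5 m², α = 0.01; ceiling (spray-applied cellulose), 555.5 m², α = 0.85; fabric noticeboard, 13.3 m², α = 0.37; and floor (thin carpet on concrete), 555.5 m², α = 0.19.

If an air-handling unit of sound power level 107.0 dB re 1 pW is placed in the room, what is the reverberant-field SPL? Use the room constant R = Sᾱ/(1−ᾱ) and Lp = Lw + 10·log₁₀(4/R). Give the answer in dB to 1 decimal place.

A = 588.550 sabins; S = 1702.5 m².
ᾱ = 588.550/1702.5 = 0.3457; R = Sᾱ/(1−ᾱ) = 588.550/(1−0.3457) = 899.511 m².
Lp = 107.0 + 10·log₁₀(4/899.511) = 107.0 + (-23.52) = 83.5 dB.

83.5 dB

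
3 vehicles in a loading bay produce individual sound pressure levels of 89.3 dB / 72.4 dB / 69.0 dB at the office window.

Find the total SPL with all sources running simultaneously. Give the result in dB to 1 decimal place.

Sum in the linear (power) domain: Σ 10^(Lᵢ/10) = 10^(89.3/10) + 10^(72.4/10) + 10^(69.0/10) = 8.765e+08.
L_total = 10·log₁₀(8.765e+08) = 89.4 dB.

89.4 dB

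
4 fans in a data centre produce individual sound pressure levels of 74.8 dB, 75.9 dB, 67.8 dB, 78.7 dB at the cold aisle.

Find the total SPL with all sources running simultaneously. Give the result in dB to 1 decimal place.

Sum in the linear (power) domain: Σ 10^(Lᵢ/10) = 10^(74.8/10) + 10^(75.9/10) + 10^(67.8/10) + 10^(78.7/10) = 1.493e+08.
L_total = 10·log₁₀(1.493e+08) = 81.7 dB.

81.7 dB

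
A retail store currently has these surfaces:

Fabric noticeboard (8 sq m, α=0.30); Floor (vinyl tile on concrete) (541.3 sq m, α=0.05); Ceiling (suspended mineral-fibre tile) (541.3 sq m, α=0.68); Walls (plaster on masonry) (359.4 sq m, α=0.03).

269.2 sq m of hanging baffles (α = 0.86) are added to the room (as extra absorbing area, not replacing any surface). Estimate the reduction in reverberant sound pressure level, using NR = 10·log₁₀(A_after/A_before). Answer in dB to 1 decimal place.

A_before = Σ Sᵢαᵢ = 8×0.30 + 541.3×0.05 + 541.3×0.68 + 359.4×0.03 = 408.331 sabins.
Added absorption = 269.2 × 0.86 = 231.512 sabins.
A_after = 408.331 + 231.512 = 639.843 sabins.
NR = 10·log₁₀(639.843/408.331) = 2.0 dB.

2.0 dB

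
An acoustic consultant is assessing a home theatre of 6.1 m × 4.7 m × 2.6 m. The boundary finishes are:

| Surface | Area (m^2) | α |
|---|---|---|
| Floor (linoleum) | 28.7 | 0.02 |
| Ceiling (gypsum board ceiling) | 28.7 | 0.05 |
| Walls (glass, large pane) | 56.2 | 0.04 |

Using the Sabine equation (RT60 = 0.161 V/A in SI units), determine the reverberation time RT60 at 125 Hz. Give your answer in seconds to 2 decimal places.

Total absorption A = 28.7*0.02 + 28.7*0.05 + 56.2*0.04
  = 0.574 + 1.435 + 2.248 = 4.257 m^2 sabins.
Room volume: 74.542 m³.
RT60 = 0.161 · V / A = 0.161 × 74.542 / 4.257 = 2.82 s.

2.82 sec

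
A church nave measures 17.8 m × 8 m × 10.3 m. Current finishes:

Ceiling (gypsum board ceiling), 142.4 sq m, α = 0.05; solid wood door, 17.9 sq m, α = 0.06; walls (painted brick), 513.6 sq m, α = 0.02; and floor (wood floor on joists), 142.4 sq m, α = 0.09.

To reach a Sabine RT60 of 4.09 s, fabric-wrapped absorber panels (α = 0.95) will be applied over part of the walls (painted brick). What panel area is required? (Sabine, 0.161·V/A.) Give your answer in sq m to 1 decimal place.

28.4

Equivalent absorption area: A₁ = 142.4*0.05 + 17.9*0.06 + 513.6*0.02 + 142.4*0.09 = 31.282 sq m.
Required A₂ = 0.161·1466.72/4.09 = 57.736 sabins.
Absorption to add: 57.736 − 31.282 = 26.454 sabins.
Net gain per sq m: Δα = 0.95 − 0.02 = 0.93.
Panel area = 26.454 / 0.93 = 28.4 sq m.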